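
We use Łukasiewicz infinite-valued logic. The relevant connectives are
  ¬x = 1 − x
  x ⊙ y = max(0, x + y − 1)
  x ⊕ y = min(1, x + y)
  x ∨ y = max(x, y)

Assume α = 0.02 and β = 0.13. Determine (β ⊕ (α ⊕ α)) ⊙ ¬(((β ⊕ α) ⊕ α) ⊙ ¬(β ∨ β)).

0.13

α ⊕ α = min(1, 0.02 + 0.02) = min(1, 0.04) = 0.04
β ⊕ (α ⊕ α) = min(1, 0.13 + 0.04) = min(1, 0.17) = 0.17
β ⊕ α = min(1, 0.13 + 0.02) = min(1, 0.15) = 0.15
(β ⊕ α) ⊕ α = min(1, 0.15 + 0.02) = min(1, 0.17) = 0.17
β ∨ β = max(0.13, 0.13) = 0.13
¬(β ∨ β) = 1 − 0.13 = 0.87
((β ⊕ α) ⊕ α) ⊙ ¬(β ∨ β) = max(0, 0.17 + 0.87 − 1) = max(0, 0.04) = 0.04
¬(((β ⊕ α) ⊕ α) ⊙ ¬(β ∨ β)) = 1 − 0.04 = 0.96
(β ⊕ (α ⊕ α)) ⊙ ¬(((β ⊕ α) ⊕ α) ⊙ ¬(β ∨ β)) = max(0, 0.17 + 0.96 − 1) = max(0, 0.13) = 0.13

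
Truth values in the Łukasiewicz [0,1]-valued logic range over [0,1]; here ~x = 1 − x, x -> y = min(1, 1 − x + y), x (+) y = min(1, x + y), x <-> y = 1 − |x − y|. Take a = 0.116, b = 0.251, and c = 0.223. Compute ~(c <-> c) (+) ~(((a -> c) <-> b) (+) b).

c <-> c = 1 − |0.223 − 0.223| = 1 − 0.000 = 1.000
~(c <-> c) = 1 − 1.000 = 0.000
a -> c = min(1, 1 − 0.116 + 0.223) = min(1, 1.107) = 1.000
(a -> c) <-> b = 1 − |1.000 − 0.251| = 1 − 0.749 = 0.251
((a -> c) <-> b) (+) b = min(1, 0.251 + 0.251) = min(1, 0.502) = 0.502
~(((a -> c) <-> b) (+) b) = 1 − 0.502 = 0.498
~(c <-> c) (+) ~(((a -> c) <-> b) (+) b) = min(1, 0.000 + 0.498) = min(1, 0.498) = 0.498

0.498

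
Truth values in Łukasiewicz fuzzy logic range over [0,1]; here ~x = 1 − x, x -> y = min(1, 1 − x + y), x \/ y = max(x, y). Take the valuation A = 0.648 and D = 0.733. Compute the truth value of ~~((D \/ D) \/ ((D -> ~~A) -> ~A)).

D \/ D = max(0.733, 0.733) = 0.733
~A = 1 − 0.648 = 0.352
~~A = 1 − 0.352 = 0.648
D -> ~~A = min(1, 1 − 0.733 + 0.648) = min(1, 0.915) = 0.915
(D -> ~~A) -> ~A = min(1, 1 − 0.915 + 0.352) = min(1, 0.437) = 0.437
(D \/ D) \/ ((D -> ~~A) -> ~A) = max(0.733, 0.437) = 0.733
~((D \/ D) \/ ((D -> ~~A) -> ~A)) = 1 − 0.733 = 0.267
~~((D \/ D) \/ ((D -> ~~A) -> ~A)) = 1 − 0.267 = 0.733

0.733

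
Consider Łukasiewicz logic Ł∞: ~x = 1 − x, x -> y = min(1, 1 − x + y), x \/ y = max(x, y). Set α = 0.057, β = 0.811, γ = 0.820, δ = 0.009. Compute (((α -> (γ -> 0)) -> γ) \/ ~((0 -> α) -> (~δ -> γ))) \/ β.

γ -> 0 = min(1, 1 − 0.820 + 0.000) = min(1, 0.180) = 0.180
α -> (γ -> 0) = min(1, 1 − 0.057 + 0.180) = min(1, 1.123) = 1.000
(α -> (γ -> 0)) -> γ = min(1, 1 − 1.000 + 0.820) = min(1, 0.820) = 0.820
0 -> α = min(1, 1 − 0.000 + 0.057) = min(1, 1.057) = 1.000
~δ = 1 − 0.009 = 0.991
~δ -> γ = min(1, 1 − 0.991 + 0.820) = min(1, 0.829) = 0.829
(0 -> α) -> (~δ -> γ) = min(1, 1 − 1.000 + 0.829) = min(1, 0.829) = 0.829
~((0 -> α) -> (~δ -> γ)) = 1 − 0.829 = 0.171
((α -> (γ -> 0)) -> γ) \/ ~((0 -> α) -> (~δ -> γ)) = max(0.820, 0.171) = 0.820
(((α -> (γ -> 0)) -> γ) \/ ~((0 -> α) -> (~δ -> γ))) \/ β = max(0.820, 0.811) = 0.820

0.820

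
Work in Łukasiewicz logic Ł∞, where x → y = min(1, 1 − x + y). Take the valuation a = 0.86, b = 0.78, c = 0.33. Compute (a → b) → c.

0.41

a → b = min(1, 1 − 0.86 + 0.78) = min(1, 0.92) = 0.92
(a → b) → c = min(1, 1 − 0.92 + 0.33) = min(1, 0.41) = 0.41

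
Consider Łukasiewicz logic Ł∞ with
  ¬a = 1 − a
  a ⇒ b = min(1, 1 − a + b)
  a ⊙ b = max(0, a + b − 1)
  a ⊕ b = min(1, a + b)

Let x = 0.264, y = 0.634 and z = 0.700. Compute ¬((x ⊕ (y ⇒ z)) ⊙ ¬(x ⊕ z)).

y ⇒ z = min(1, 1 − 0.634 + 0.700) = min(1, 1.066) = 1.000
x ⊕ (y ⇒ z) = min(1, 0.264 + 1.000) = min(1, 1.264) = 1.000
x ⊕ z = min(1, 0.264 + 0.700) = min(1, 0.964) = 0.964
¬(x ⊕ z) = 1 − 0.964 = 0.036
(x ⊕ (y ⇒ z)) ⊙ ¬(x ⊕ z) = max(0, 1.000 + 0.036 − 1) = max(0, 0.036) = 0.036
¬((x ⊕ (y ⇒ z)) ⊙ ¬(x ⊕ z)) = 1 − 0.036 = 0.964

0.964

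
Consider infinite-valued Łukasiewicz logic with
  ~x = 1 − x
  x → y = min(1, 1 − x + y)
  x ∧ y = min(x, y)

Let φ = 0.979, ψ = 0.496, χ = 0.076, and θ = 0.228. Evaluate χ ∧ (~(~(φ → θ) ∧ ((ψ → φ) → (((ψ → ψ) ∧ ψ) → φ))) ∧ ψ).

0.076

φ → θ = min(1, 1 − 0.979 + 0.228) = min(1, 0.249) = 0.249
~(φ → θ) = 1 − 0.249 = 0.751
ψ → φ = min(1, 1 − 0.496 + 0.979) = min(1, 1.483) = 1.000
ψ → ψ = min(1, 1 − 0.496 + 0.496) = min(1, 1.000) = 1.000
(ψ → ψ) ∧ ψ = min(1.000, 0.496) = 0.496
((ψ → ψ) ∧ ψ) → φ = min(1, 1 − 0.496 + 0.979) = min(1, 1.483) = 1.000
(ψ → φ) → (((ψ → ψ) ∧ ψ) → φ) = min(1, 1 − 1.000 + 1.000) = min(1, 1.000) = 1.000
~(φ → θ) ∧ ((ψ → φ) → (((ψ → ψ) ∧ ψ) → φ)) = min(0.751, 1.000) = 0.751
~(~(φ → θ) ∧ ((ψ → φ) → (((ψ → ψ) ∧ ψ) → φ))) = 1 − 0.751 = 0.249
~(~(φ → θ) ∧ ((ψ → φ) → (((ψ → ψ) ∧ ψ) → φ))) ∧ ψ = min(0.249, 0.496) = 0.249
χ ∧ (~(~(φ → θ) ∧ ((ψ → φ) → (((ψ → ψ) ∧ ψ) → φ))) ∧ ψ) = min(0.076, 0.249) = 0.076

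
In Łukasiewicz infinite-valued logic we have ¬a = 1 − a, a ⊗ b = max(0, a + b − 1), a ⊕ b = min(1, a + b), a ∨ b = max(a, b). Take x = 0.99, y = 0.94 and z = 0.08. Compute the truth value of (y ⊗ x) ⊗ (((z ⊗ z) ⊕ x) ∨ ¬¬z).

0.92

y ⊗ x = max(0, 0.94 + 0.99 − 1) = max(0, 0.93) = 0.93
z ⊗ z = max(0, 0.08 + 0.08 − 1) = max(0, -0.84) = 0.00
(z ⊗ z) ⊕ x = min(1, 0.00 + 0.99) = min(1, 0.99) = 0.99
¬z = 1 − 0.08 = 0.92
¬¬z = 1 − 0.92 = 0.08
((z ⊗ z) ⊕ x) ∨ ¬¬z = max(0.99, 0.08) = 0.99
(y ⊗ x) ⊗ (((z ⊗ z) ⊕ x) ∨ ¬¬z) = max(0, 0.93 + 0.99 − 1) = max(0, 0.92) = 0.92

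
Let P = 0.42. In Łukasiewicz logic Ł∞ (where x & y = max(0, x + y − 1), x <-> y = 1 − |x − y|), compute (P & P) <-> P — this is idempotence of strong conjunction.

0.58

P & P = max(0, 0.42 + 0.42 − 1) = max(0, -0.16) = 0.00
(P & P) <-> P = 1 − |0.00 − 0.42| = 1 − 0.42 = 0.58
(The value 0.58 < 1 shows this instance is not satisfied; fails in Ł∞ since a ⊗ a = max(0, 2a−1) ≠ a in general.)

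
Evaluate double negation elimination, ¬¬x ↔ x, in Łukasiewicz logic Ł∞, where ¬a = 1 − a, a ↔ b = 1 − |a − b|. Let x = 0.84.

¬x = 1 − 0.84 = 0.16
¬¬x = 1 − 0.16 = 0.84
¬¬x ↔ x = 1 − |0.84 − 0.84| = 1 − 0.00 = 1.00
(As expected: always 1 in Ł∞ since negation is involutive.)

1.00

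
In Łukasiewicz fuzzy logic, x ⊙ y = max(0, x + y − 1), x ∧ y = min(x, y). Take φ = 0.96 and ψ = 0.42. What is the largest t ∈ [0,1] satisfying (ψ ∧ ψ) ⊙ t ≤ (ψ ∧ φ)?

ψ ∧ ψ = min(0.42, 0.42) = 0.42
So the left factor is ψ ∧ ψ = 0.42.
ψ ∧ φ = min(0.42, 0.96) = 0.42
So the right-hand bound is ψ ∧ φ = 0.42.
The residuum of the Łukasiewicz t-norm gives the supremum: min(1, 1 − 0.42 + 0.42).
1 − 0.42 + 0.42 = 1.00, so t = min(1, 1.00) = 1.00.
Check: 0.42 ⊙ 1.00 = max(0, 0.42) = 0.42 ≤ 0.42.

1.00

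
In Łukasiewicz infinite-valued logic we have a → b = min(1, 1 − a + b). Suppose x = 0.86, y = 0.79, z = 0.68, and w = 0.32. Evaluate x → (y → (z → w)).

0.99

z → w = min(1, 1 − 0.68 + 0.32) = min(1, 0.64) = 0.64
y → (z → w) = min(1, 1 − 0.79 + 0.64) = min(1, 0.85) = 0.85
x → (y → (z → w)) = min(1, 1 − 0.86 + 0.85) = min(1, 0.99) = 0.99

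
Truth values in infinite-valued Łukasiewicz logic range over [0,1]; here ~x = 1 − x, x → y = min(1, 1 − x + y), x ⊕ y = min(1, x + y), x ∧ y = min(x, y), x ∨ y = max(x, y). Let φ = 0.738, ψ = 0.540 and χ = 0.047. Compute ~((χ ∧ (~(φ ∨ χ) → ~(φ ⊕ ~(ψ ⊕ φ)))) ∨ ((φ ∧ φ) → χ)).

φ ∨ χ = max(0.738, 0.047) = 0.738
~(φ ∨ χ) = 1 − 0.738 = 0.262
ψ ⊕ φ = min(1, 0.540 + 0.738) = min(1, 1.278) = 1.000
~(ψ ⊕ φ) = 1 − 1.000 = 0.000
φ ⊕ ~(ψ ⊕ φ) = min(1, 0.738 + 0.000) = min(1, 0.738) = 0.738
~(φ ⊕ ~(ψ ⊕ φ)) = 1 − 0.738 = 0.262
~(φ ∨ χ) → ~(φ ⊕ ~(ψ ⊕ φ)) = min(1, 1 − 0.262 + 0.262) = min(1, 1.000) = 1.000
χ ∧ (~(φ ∨ χ) → ~(φ ⊕ ~(ψ ⊕ φ))) = min(0.047, 1.000) = 0.047
φ ∧ φ = min(0.738, 0.738) = 0.738
(φ ∧ φ) → χ = min(1, 1 − 0.738 + 0.047) = min(1, 0.309) = 0.309
(χ ∧ (~(φ ∨ χ) → ~(φ ⊕ ~(ψ ⊕ φ)))) ∨ ((φ ∧ φ) → χ) = max(0.047, 0.309) = 0.309
~((χ ∧ (~(φ ∨ χ) → ~(φ ⊕ ~(ψ ⊕ φ)))) ∨ ((φ ∧ φ) → χ)) = 1 − 0.309 = 0.691

0.691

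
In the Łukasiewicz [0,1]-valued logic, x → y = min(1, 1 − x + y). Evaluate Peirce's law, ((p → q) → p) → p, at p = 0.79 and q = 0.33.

0.79

p → q = min(1, 1 − 0.79 + 0.33) = min(1, 0.54) = 0.54
(p → q) → p = min(1, 1 − 0.54 + 0.79) = min(1, 1.25) = 1.00
((p → q) → p) → p = min(1, 1 − 1.00 + 0.79) = min(1, 0.79) = 0.79
(The value 0.79 < 1 shows this instance is not satisfied; not a Ł∞-tautology in general.)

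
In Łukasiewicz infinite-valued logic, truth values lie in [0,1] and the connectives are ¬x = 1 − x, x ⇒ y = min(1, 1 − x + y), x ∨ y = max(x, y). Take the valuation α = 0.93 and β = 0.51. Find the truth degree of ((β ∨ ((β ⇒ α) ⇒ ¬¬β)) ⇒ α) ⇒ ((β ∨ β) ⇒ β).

β ⇒ α = min(1, 1 − 0.51 + 0.93) = min(1, 1.42) = 1.00
¬β = 1 − 0.51 = 0.49
¬¬β = 1 − 0.49 = 0.51
(β ⇒ α) ⇒ ¬¬β = min(1, 1 − 1.00 + 0.51) = min(1, 0.51) = 0.51
β ∨ ((β ⇒ α) ⇒ ¬¬β) = max(0.51, 0.51) = 0.51
(β ∨ ((β ⇒ α) ⇒ ¬¬β)) ⇒ α = min(1, 1 − 0.51 + 0.93) = min(1, 1.42) = 1.00
β ∨ β = max(0.51, 0.51) = 0.51
(β ∨ β) ⇒ β = min(1, 1 − 0.51 + 0.51) = min(1, 1.00) = 1.00
((β ∨ ((β ⇒ α) ⇒ ¬¬β)) ⇒ α) ⇒ ((β ∨ β) ⇒ β) = min(1, 1 − 1.00 + 1.00) = min(1, 1.00) = 1.00

1.00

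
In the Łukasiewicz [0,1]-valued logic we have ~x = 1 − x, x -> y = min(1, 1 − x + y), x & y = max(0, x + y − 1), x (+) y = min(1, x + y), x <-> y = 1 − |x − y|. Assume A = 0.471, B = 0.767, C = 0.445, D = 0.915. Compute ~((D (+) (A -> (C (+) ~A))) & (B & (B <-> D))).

0.381

~A = 1 − 0.471 = 0.529
C (+) ~A = min(1, 0.445 + 0.529) = min(1, 0.974) = 0.974
A -> (C (+) ~A) = min(1, 1 − 0.471 + 0.974) = min(1, 1.503) = 1.000
D (+) (A -> (C (+) ~A)) = min(1, 0.915 + 1.000) = min(1, 1.915) = 1.000
B <-> D = 1 − |0.767 − 0.915| = 1 − 0.148 = 0.852
B & (B <-> D) = max(0, 0.767 + 0.852 − 1) = max(0, 0.619) = 0.619
(D (+) (A -> (C (+) ~A))) & (B & (B <-> D)) = max(0, 1.000 + 0.619 − 1) = max(0, 0.619) = 0.619
~((D (+) (A -> (C (+) ~A))) & (B & (B <-> D))) = 1 − 0.619 = 0.381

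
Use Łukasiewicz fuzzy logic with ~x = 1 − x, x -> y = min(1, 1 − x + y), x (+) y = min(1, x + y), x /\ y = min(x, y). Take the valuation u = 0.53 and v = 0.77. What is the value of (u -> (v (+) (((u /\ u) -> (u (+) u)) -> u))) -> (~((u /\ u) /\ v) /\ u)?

u /\ u = min(0.53, 0.53) = 0.53
u (+) u = min(1, 0.53 + 0.53) = min(1, 1.06) = 1.00
(u /\ u) -> (u (+) u) = min(1, 1 − 0.53 + 1.00) = min(1, 1.47) = 1.00
((u /\ u) -> (u (+) u)) -> u = min(1, 1 − 1.00 + 0.53) = min(1, 0.53) = 0.53
v (+) (((u /\ u) -> (u (+) u)) -> u) = min(1, 0.77 + 0.53) = min(1, 1.30) = 1.00
u -> (v (+) (((u /\ u) -> (u (+) u)) -> u)) = min(1, 1 − 0.53 + 1.00) = min(1, 1.47) = 1.00
(u /\ u) /\ v = min(0.53, 0.77) = 0.53
~((u /\ u) /\ v) = 1 − 0.53 = 0.47
~((u /\ u) /\ v) /\ u = min(0.47, 0.53) = 0.47
(u -> (v (+) (((u /\ u) -> (u (+) u)) -> u))) -> (~((u /\ u) /\ v) /\ u) = min(1, 1 − 1.00 + 0.47) = min(1, 0.47) = 0.47

0.47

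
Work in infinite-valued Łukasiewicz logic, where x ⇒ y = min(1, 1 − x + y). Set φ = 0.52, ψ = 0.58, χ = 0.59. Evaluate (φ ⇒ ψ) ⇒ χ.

φ ⇒ ψ = min(1, 1 − 0.52 + 0.58) = min(1, 1.06) = 1.00
(φ ⇒ ψ) ⇒ χ = min(1, 1 − 1.00 + 0.59) = min(1, 0.59) = 0.59

0.59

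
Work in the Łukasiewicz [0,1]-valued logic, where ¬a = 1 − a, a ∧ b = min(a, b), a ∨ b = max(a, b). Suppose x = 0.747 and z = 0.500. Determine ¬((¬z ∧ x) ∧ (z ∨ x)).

0.500

¬z = 1 − 0.500 = 0.500
¬z ∧ x = min(0.500, 0.747) = 0.500
z ∨ x = max(0.500, 0.747) = 0.747
(¬z ∧ x) ∧ (z ∨ x) = min(0.500, 0.747) = 0.500
¬((¬z ∧ x) ∧ (z ∨ x)) = 1 − 0.500 = 0.500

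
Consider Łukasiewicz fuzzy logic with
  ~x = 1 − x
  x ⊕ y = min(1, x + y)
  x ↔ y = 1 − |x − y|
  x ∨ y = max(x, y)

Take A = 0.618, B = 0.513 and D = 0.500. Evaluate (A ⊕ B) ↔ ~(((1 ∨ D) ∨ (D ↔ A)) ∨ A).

0.000

A ⊕ B = min(1, 0.618 + 0.513) = min(1, 1.131) = 1.000
1 ∨ D = max(1.000, 0.500) = 1.000
D ↔ A = 1 − |0.500 − 0.618| = 1 − 0.118 = 0.882
(1 ∨ D) ∨ (D ↔ A) = max(1.000, 0.882) = 1.000
((1 ∨ D) ∨ (D ↔ A)) ∨ A = max(1.000, 0.618) = 1.000
~(((1 ∨ D) ∨ (D ↔ A)) ∨ A) = 1 − 1.000 = 0.000
(A ⊕ B) ↔ ~(((1 ∨ D) ∨ (D ↔ A)) ∨ A) = 1 − |1.000 − 0.000| = 1 − 1.000 = 0.000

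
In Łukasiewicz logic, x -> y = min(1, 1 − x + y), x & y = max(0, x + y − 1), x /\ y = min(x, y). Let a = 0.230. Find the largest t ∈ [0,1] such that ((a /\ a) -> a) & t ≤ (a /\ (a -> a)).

0.230

a /\ a = min(0.230, 0.230) = 0.230
(a /\ a) -> a = min(1, 1 − 0.230 + 0.230) = min(1, 1.000) = 1.000
So the left factor is (a /\ a) -> a = 1.000.
a -> a = min(1, 1 − 0.230 + 0.230) = min(1, 1.000) = 1.000
a /\ (a -> a) = min(0.230, 1.000) = 0.230
So the right-hand bound is a /\ (a -> a) = 0.230.
The residuum of the Łukasiewicz t-norm gives the supremum: min(1, 1 − 1.000 + 0.230).
1 − 1.000 + 0.230 = 0.230, so t = min(1, 0.230) = 0.230.
Check: 1.000 & 0.230 = max(0, 0.230) = 0.230 ≤ 0.230.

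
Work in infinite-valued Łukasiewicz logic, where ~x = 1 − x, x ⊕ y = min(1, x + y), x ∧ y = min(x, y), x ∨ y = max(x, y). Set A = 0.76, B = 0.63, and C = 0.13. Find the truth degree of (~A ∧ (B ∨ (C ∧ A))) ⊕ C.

0.37

~A = 1 − 0.76 = 0.24
C ∧ A = min(0.13, 0.76) = 0.13
B ∨ (C ∧ A) = max(0.63, 0.13) = 0.63
~A ∧ (B ∨ (C ∧ A)) = min(0.24, 0.63) = 0.24
(~A ∧ (B ∨ (C ∧ A))) ⊕ C = min(1, 0.24 + 0.13) = min(1, 0.37) = 0.37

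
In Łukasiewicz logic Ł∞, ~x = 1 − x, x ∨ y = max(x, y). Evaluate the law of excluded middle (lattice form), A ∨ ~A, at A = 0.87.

~A = 1 − 0.87 = 0.13
A ∨ ~A = max(0.87, 0.13) = 0.87
(The value 0.87 < 1 shows this instance is not satisfied; not a Ł∞-tautology — its value is max(a, 1−a).)

0.87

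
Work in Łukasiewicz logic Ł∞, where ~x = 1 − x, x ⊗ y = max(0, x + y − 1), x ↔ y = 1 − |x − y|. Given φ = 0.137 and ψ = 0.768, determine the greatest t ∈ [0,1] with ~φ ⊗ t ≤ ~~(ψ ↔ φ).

~φ = 1 − 0.137 = 0.863
So the left factor is ~φ = 0.863.
ψ ↔ φ = 1 − |0.768 − 0.137| = 1 − 0.631 = 0.369
~(ψ ↔ φ) = 1 − 0.369 = 0.631
~~(ψ ↔ φ) = 1 − 0.631 = 0.369
So the right-hand bound is ~~(ψ ↔ φ) = 0.369.
The residuum of the Łukasiewicz t-norm gives the supremum: min(1, 1 − 0.863 + 0.369).
1 − 0.863 + 0.369 = 0.506, so t = min(1, 0.506) = 0.506.
Check: 0.863 ⊗ 0.506 = max(0, 0.369) = 0.369 ≤ 0.369.

0.506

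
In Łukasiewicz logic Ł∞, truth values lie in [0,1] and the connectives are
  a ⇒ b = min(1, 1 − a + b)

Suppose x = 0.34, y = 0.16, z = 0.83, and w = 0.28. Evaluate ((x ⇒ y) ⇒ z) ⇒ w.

0.28

x ⇒ y = min(1, 1 − 0.34 + 0.16) = min(1, 0.82) = 0.82
(x ⇒ y) ⇒ z = min(1, 1 − 0.82 + 0.83) = min(1, 1.01) = 1.00
((x ⇒ y) ⇒ z) ⇒ w = min(1, 1 − 1.00 + 0.28) = min(1, 0.28) = 0.28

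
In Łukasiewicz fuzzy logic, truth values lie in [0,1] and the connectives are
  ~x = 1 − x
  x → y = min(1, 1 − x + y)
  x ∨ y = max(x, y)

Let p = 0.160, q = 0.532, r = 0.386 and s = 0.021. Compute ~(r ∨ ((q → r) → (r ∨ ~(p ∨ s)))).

q → r = min(1, 1 − 0.532 + 0.386) = min(1, 0.854) = 0.854
p ∨ s = max(0.160, 0.021) = 0.160
~(p ∨ s) = 1 − 0.160 = 0.840
r ∨ ~(p ∨ s) = max(0.386, 0.840) = 0.840
(q → r) → (r ∨ ~(p ∨ s)) = min(1, 1 − 0.854 + 0.840) = min(1, 0.986) = 0.986
r ∨ ((q → r) → (r ∨ ~(p ∨ s))) = max(0.386, 0.986) = 0.986
~(r ∨ ((q → r) → (r ∨ ~(p ∨ s)))) = 1 − 0.986 = 0.014

0.014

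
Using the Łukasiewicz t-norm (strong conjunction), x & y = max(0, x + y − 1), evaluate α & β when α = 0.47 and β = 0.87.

α & β = max(0, 0.47 + 0.87 − 1) = max(0, 0.34) = 0.34
For comparison, the Gödel (minimum) t-norm min(x, y) would give 0.47.

0.34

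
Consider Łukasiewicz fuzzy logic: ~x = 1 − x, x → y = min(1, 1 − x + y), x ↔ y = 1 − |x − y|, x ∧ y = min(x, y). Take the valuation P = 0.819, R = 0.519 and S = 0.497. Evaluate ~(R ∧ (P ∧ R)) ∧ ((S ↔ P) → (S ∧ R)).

0.481

P ∧ R = min(0.819, 0.519) = 0.519
R ∧ (P ∧ R) = min(0.519, 0.519) = 0.519
~(R ∧ (P ∧ R)) = 1 − 0.519 = 0.481
S ↔ P = 1 − |0.497 − 0.819| = 1 − 0.322 = 0.678
S ∧ R = min(0.497, 0.519) = 0.497
(S ↔ P) → (S ∧ R) = min(1, 1 − 0.678 + 0.497) = min(1, 0.819) = 0.819
~(R ∧ (P ∧ R)) ∧ ((S ↔ P) → (S ∧ R)) = min(0.481, 0.819) = 0.481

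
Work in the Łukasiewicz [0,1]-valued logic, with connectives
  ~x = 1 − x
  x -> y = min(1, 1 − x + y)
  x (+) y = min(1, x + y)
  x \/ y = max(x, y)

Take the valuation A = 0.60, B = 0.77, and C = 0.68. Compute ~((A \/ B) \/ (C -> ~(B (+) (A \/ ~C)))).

A \/ B = max(0.60, 0.77) = 0.77
~C = 1 − 0.68 = 0.32
A \/ ~C = max(0.60, 0.32) = 0.60
B (+) (A \/ ~C) = min(1, 0.77 + 0.60) = min(1, 1.37) = 1.00
~(B (+) (A \/ ~C)) = 1 − 1.00 = 0.00
C -> ~(B (+) (A \/ ~C)) = min(1, 1 − 0.68 + 0.00) = min(1, 0.32) = 0.32
(A \/ B) \/ (C -> ~(B (+) (A \/ ~C))) = max(0.77, 0.32) = 0.77
~((A \/ B) \/ (C -> ~(B (+) (A \/ ~C)))) = 1 − 0.77 = 0.23

0.23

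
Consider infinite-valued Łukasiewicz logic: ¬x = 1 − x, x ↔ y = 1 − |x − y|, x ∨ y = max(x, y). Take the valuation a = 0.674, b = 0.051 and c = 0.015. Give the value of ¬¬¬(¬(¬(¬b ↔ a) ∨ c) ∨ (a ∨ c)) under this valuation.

0.275

¬b = 1 − 0.051 = 0.949
¬b ↔ a = 1 − |0.949 − 0.674| = 1 − 0.275 = 0.725
¬(¬b ↔ a) = 1 − 0.725 = 0.275
¬(¬b ↔ a) ∨ c = max(0.275, 0.015) = 0.275
¬(¬(¬b ↔ a) ∨ c) = 1 − 0.275 = 0.725
a ∨ c = max(0.674, 0.015) = 0.674
¬(¬(¬b ↔ a) ∨ c) ∨ (a ∨ c) = max(0.725, 0.674) = 0.725
¬(¬(¬(¬b ↔ a) ∨ c) ∨ (a ∨ c)) = 1 − 0.725 = 0.275
¬¬(¬(¬(¬b ↔ a) ∨ c) ∨ (a ∨ c)) = 1 − 0.275 = 0.725
¬¬¬(¬(¬(¬b ↔ a) ∨ c) ∨ (a ∨ c)) = 1 − 0.725 = 0.275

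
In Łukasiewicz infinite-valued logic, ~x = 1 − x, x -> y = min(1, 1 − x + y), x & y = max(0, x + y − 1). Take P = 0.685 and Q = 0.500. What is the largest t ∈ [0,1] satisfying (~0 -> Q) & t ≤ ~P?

0.815

~0 = 1 − 0.000 = 1.000
~0 -> Q = min(1, 1 − 1.000 + 0.500) = min(1, 0.500) = 0.500
So the left factor is ~0 -> Q = 0.500.
~P = 1 − 0.685 = 0.315
So the right-hand bound is ~P = 0.315.
The residuum of the Łukasiewicz t-norm gives the supremum: min(1, 1 − 0.500 + 0.315).
1 − 0.500 + 0.315 = 0.815, so t = min(1, 0.815) = 0.815.
Check: 0.500 & 0.815 = max(0, 0.315) = 0.315 ≤ 0.315.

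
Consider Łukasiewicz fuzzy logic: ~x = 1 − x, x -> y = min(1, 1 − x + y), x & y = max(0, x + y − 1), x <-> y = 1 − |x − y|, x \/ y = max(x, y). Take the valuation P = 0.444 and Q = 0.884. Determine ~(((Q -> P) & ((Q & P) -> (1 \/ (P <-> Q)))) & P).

Q -> P = min(1, 1 − 0.884 + 0.444) = min(1, 0.560) = 0.560
Q & P = max(0, 0.884 + 0.444 − 1) = max(0, 0.328) = 0.328
P <-> Q = 1 − |0.444 − 0.884| = 1 − 0.440 = 0.560
1 \/ (P <-> Q) = max(1.000, 0.560) = 1.000
(Q & P) -> (1 \/ (P <-> Q)) = min(1, 1 − 0.328 + 1.000) = min(1, 1.672) = 1.000
(Q -> P) & ((Q & P) -> (1 \/ (P <-> Q))) = max(0, 0.560 + 1.000 − 1) = max(0, 0.560) = 0.560
((Q -> P) & ((Q & P) -> (1 \/ (P <-> Q)))) & P = max(0, 0.560 + 0.444 − 1) = max(0, 0.004) = 0.004
~(((Q -> P) & ((Q & P) -> (1 \/ (P <-> Q)))) & P) = 1 − 0.004 = 0.996

0.996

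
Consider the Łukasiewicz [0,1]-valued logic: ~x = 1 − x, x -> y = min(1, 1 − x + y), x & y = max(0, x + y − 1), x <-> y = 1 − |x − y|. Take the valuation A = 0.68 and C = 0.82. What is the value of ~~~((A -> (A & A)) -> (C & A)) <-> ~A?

0.86

A & A = max(0, 0.68 + 0.68 − 1) = max(0, 0.36) = 0.36
A -> (A & A) = min(1, 1 − 0.68 + 0.36) = min(1, 0.68) = 0.68
C & A = max(0, 0.82 + 0.68 − 1) = max(0, 0.50) = 0.50
(A -> (A & A)) -> (C & A) = min(1, 1 − 0.68 + 0.50) = min(1, 0.82) = 0.82
~((A -> (A & A)) -> (C & A)) = 1 − 0.82 = 0.18
~~((A -> (A & A)) -> (C & A)) = 1 − 0.18 = 0.82
~~~((A -> (A & A)) -> (C & A)) = 1 − 0.82 = 0.18
~A = 1 − 0.68 = 0.32
~~~((A -> (A & A)) -> (C & A)) <-> ~A = 1 − |0.18 − 0.32| = 1 − 0.14 = 0.86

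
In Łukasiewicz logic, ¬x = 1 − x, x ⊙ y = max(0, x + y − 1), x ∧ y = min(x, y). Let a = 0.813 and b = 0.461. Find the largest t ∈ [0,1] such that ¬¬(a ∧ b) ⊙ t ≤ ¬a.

0.726

a ∧ b = min(0.813, 0.461) = 0.461
¬(a ∧ b) = 1 − 0.461 = 0.539
¬¬(a ∧ b) = 1 − 0.539 = 0.461
So the left factor is ¬¬(a ∧ b) = 0.461.
¬a = 1 − 0.813 = 0.187
So the right-hand bound is ¬a = 0.187.
The residuum of the Łukasiewicz t-norm gives the supremum: min(1, 1 − 0.461 + 0.187).
1 − 0.461 + 0.187 = 0.726, so t = min(1, 0.726) = 0.726.
Check: 0.461 ⊙ 0.726 = max(0, 0.187) = 0.187 ≤ 0.187.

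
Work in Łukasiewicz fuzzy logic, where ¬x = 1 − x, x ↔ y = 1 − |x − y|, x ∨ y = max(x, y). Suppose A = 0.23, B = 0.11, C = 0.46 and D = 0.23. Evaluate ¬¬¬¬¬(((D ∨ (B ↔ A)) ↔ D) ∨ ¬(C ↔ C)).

B ↔ A = 1 − |0.11 − 0.23| = 1 − 0.12 = 0.88
D ∨ (B ↔ A) = max(0.23, 0.88) = 0.88
(D ∨ (B ↔ A)) ↔ D = 1 − |0.88 − 0.23| = 1 − 0.65 = 0.35
C ↔ C = 1 − |0.46 − 0.46| = 1 − 0.00 = 1.00
¬(C ↔ C) = 1 − 1.00 = 0.00
((D ∨ (B ↔ A)) ↔ D) ∨ ¬(C ↔ C) = max(0.35, 0.00) = 0.35
¬(((D ∨ (B ↔ A)) ↔ D) ∨ ¬(C ↔ C)) = 1 − 0.35 = 0.65
¬¬(((D ∨ (B ↔ A)) ↔ D) ∨ ¬(C ↔ C)) = 1 − 0.65 = 0.35
¬¬¬(((D ∨ (B ↔ A)) ↔ D) ∨ ¬(C ↔ C)) = 1 − 0.35 = 0.65
¬¬¬¬(((D ∨ (B ↔ A)) ↔ D) ∨ ¬(C ↔ C)) = 1 − 0.65 = 0.35
¬¬¬¬¬(((D ∨ (B ↔ A)) ↔ D) ∨ ¬(C ↔ C)) = 1 − 0.35 = 0.65

0.65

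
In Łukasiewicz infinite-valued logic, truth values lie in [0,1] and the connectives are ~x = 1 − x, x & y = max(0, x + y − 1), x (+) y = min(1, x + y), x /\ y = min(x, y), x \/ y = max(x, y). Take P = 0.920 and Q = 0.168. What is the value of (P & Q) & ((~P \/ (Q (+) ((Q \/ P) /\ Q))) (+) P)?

P & Q = max(0, 0.920 + 0.168 − 1) = max(0, 0.088) = 0.088
~P = 1 − 0.920 = 0.080
Q \/ P = max(0.168, 0.920) = 0.920
(Q \/ P) /\ Q = min(0.920, 0.168) = 0.168
Q (+) ((Q \/ P) /\ Q) = min(1, 0.168 + 0.168) = min(1, 0.336) = 0.336
~P \/ (Q (+) ((Q \/ P) /\ Q)) = max(0.080, 0.336) = 0.336
(~P \/ (Q (+) ((Q \/ P) /\ Q))) (+) P = min(1, 0.336 + 0.920) = min(1, 1.256) = 1.000
(P & Q) & ((~P \/ (Q (+) ((Q \/ P) /\ Q))) (+) P) = max(0, 0.088 + 1.000 − 1) = max(0, 0.088) = 0.088

0.088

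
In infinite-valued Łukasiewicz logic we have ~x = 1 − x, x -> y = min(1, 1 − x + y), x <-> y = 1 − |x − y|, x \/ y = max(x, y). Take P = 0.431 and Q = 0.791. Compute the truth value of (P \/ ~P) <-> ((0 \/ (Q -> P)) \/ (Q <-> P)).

0.929

~P = 1 − 0.431 = 0.569
P \/ ~P = max(0.431, 0.569) = 0.569
Q -> P = min(1, 1 − 0.791 + 0.431) = min(1, 0.640) = 0.640
0 \/ (Q -> P) = max(0.000, 0.640) = 0.640
Q <-> P = 1 − |0.791 − 0.431| = 1 − 0.360 = 0.640
(0 \/ (Q -> P)) \/ (Q <-> P) = max(0.640, 0.640) = 0.640
(P \/ ~P) <-> ((0 \/ (Q -> P)) \/ (Q <-> P)) = 1 − |0.569 − 0.640| = 1 − 0.071 = 0.929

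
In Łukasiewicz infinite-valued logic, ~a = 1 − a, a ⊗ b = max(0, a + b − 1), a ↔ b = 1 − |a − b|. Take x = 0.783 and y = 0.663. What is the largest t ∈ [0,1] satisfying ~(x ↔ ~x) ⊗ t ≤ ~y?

~x = 1 − 0.783 = 0.217
x ↔ ~x = 1 − |0.783 − 0.217| = 1 − 0.566 = 0.434
~(x ↔ ~x) = 1 − 0.434 = 0.566
So the left factor is ~(x ↔ ~x) = 0.566.
~y = 1 − 0.663 = 0.337
So the right-hand bound is ~y = 0.337.
The residuum of the Łukasiewicz t-norm gives the supremum: min(1, 1 − 0.566 + 0.337).
1 − 0.566 + 0.337 = 0.771, so t = min(1, 0.771) = 0.771.
Check: 0.566 ⊗ 0.771 = max(0, 0.337) = 0.337 ≤ 0.337.

0.771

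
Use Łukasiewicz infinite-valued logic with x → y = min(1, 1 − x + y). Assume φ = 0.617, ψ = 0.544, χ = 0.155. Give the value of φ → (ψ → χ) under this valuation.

ψ → χ = min(1, 1 − 0.544 + 0.155) = min(1, 0.611) = 0.611
φ → (ψ → χ) = min(1, 1 − 0.617 + 0.611) = min(1, 0.994) = 0.994

0.994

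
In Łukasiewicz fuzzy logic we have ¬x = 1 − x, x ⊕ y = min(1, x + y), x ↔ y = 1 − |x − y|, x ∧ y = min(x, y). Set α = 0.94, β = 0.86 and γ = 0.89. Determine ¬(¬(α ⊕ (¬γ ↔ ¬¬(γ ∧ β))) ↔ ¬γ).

¬γ = 1 − 0.89 = 0.11
γ ∧ β = min(0.89, 0.86) = 0.86
¬(γ ∧ β) = 1 − 0.86 = 0.14
¬¬(γ ∧ β) = 1 − 0.14 = 0.86
¬γ ↔ ¬¬(γ ∧ β) = 1 − |0.11 − 0.86| = 1 − 0.75 = 0.25
α ⊕ (¬γ ↔ ¬¬(γ ∧ β)) = min(1, 0.94 + 0.25) = min(1, 1.19) = 1.00
¬(α ⊕ (¬γ ↔ ¬¬(γ ∧ β))) = 1 − 1.00 = 0.00
¬(α ⊕ (¬γ ↔ ¬¬(γ ∧ β))) ↔ ¬γ = 1 − |0.00 − 0.11| = 1 − 0.11 = 0.89
¬(¬(α ⊕ (¬γ ↔ ¬¬(γ ∧ β))) ↔ ¬γ) = 1 − 0.89 = 0.11

0.11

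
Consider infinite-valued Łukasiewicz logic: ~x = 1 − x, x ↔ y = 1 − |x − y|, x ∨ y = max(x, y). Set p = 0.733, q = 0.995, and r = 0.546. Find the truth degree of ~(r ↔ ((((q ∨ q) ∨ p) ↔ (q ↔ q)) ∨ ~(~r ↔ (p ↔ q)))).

q ∨ q = max(0.995, 0.995) = 0.995
(q ∨ q) ∨ p = max(0.995, 0.733) = 0.995
q ↔ q = 1 − |0.995 − 0.995| = 1 − 0.000 = 1.000
((q ∨ q) ∨ p) ↔ (q ↔ q) = 1 − |0.995 − 1.000| = 1 − 0.005 = 0.995
~r = 1 − 0.546 = 0.454
p ↔ q = 1 − |0.733 − 0.995| = 1 − 0.262 = 0.738
~r ↔ (p ↔ q) = 1 − |0.454 − 0.738| = 1 − 0.284 = 0.716
~(~r ↔ (p ↔ q)) = 1 − 0.716 = 0.284
(((q ∨ q) ∨ p) ↔ (q ↔ q)) ∨ ~(~r ↔ (p ↔ q)) = max(0.995, 0.284) = 0.995
r ↔ ((((q ∨ q) ∨ p) ↔ (q ↔ q)) ∨ ~(~r ↔ (p ↔ q))) = 1 − |0.546 − 0.995| = 1 − 0.449 = 0.551
~(r ↔ ((((q ∨ q) ∨ p) ↔ (q ↔ q)) ∨ ~(~r ↔ (p ↔ q)))) = 1 − 0.551 = 0.449

0.449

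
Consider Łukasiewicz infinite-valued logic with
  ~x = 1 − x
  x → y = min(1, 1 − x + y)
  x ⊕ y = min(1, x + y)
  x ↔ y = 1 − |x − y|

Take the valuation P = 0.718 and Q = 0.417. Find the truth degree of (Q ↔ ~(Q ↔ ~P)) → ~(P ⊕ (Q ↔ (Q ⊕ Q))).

0.282

~P = 1 − 0.718 = 0.282
Q ↔ ~P = 1 − |0.417 − 0.282| = 1 − 0.135 = 0.865
~(Q ↔ ~P) = 1 − 0.865 = 0.135
Q ↔ ~(Q ↔ ~P) = 1 − |0.417 − 0.135| = 1 − 0.282 = 0.718
Q ⊕ Q = min(1, 0.417 + 0.417) = min(1, 0.834) = 0.834
Q ↔ (Q ⊕ Q) = 1 − |0.417 − 0.834| = 1 − 0.417 = 0.583
P ⊕ (Q ↔ (Q ⊕ Q)) = min(1, 0.718 + 0.583) = min(1, 1.301) = 1.000
~(P ⊕ (Q ↔ (Q ⊕ Q))) = 1 − 1.000 = 0.000
(Q ↔ ~(Q ↔ ~P)) → ~(P ⊕ (Q ↔ (Q ⊕ Q))) = min(1, 1 − 0.718 + 0.000) = min(1, 0.282) = 0.282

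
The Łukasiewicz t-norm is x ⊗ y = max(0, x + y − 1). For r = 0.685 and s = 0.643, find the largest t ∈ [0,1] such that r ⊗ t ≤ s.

The residuum of the Łukasiewicz t-norm gives the supremum: min(1, 1 − 0.685 + 0.643).
1 − 0.685 + 0.643 = 0.958, so t = min(1, 0.958) = 0.958.
Check: 0.685 ⊗ 0.958 = max(0, 0.643) = 0.643 ≤ 0.643.

0.958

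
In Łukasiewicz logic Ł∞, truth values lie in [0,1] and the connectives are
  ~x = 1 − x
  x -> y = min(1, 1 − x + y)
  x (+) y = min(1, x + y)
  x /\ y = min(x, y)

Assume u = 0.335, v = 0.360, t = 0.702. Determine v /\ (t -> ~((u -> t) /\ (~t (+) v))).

0.360

u -> t = min(1, 1 − 0.335 + 0.702) = min(1, 1.367) = 1.000
~t = 1 − 0.702 = 0.298
~t (+) v = min(1, 0.298 + 0.360) = min(1, 0.658) = 0.658
(u -> t) /\ (~t (+) v) = min(1.000, 0.658) = 0.658
~((u -> t) /\ (~t (+) v)) = 1 − 0.658 = 0.342
t -> ~((u -> t) /\ (~t (+) v)) = min(1, 1 − 0.702 + 0.342) = min(1, 0.640) = 0.640
v /\ (t -> ~((u -> t) /\ (~t (+) v))) = min(0.360, 0.640) = 0.360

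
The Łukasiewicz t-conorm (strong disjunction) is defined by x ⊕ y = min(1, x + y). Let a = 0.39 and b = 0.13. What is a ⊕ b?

a ⊕ b = min(1, 0.39 + 0.13) = min(1, 0.52) = 0.52
For comparison, the Gödel t-conorm max(x, y) would give 0.39.

0.52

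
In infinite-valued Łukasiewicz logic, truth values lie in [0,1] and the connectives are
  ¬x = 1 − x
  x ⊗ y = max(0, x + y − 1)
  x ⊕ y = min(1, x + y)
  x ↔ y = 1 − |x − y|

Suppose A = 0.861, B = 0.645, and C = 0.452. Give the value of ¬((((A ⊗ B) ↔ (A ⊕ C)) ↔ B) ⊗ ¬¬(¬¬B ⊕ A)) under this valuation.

0.139

A ⊗ B = max(0, 0.861 + 0.645 − 1) = max(0, 0.506) = 0.506
A ⊕ C = min(1, 0.861 + 0.452) = min(1, 1.313) = 1.000
(A ⊗ B) ↔ (A ⊕ C) = 1 − |0.506 − 1.000| = 1 − 0.494 = 0.506
((A ⊗ B) ↔ (A ⊕ C)) ↔ B = 1 − |0.506 − 0.645| = 1 − 0.139 = 0.861
¬B = 1 − 0.645 = 0.355
¬¬B = 1 − 0.355 = 0.645
¬¬B ⊕ A = min(1, 0.645 + 0.861) = min(1, 1.506) = 1.000
¬(¬¬B ⊕ A) = 1 − 1.000 = 0.000
¬¬(¬¬B ⊕ A) = 1 − 0.000 = 1.000
(((A ⊗ B) ↔ (A ⊕ C)) ↔ B) ⊗ ¬¬(¬¬B ⊕ A) = max(0, 0.861 + 1.000 − 1) = max(0, 0.861) = 0.861
¬((((A ⊗ B) ↔ (A ⊕ C)) ↔ B) ⊗ ¬¬(¬¬B ⊕ A)) = 1 − 0.861 = 0.139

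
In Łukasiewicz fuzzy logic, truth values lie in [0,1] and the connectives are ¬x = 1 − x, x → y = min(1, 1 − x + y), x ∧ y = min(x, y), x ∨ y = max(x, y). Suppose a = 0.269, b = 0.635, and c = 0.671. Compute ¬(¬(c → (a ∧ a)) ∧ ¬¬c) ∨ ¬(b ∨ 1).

0.598

a ∧ a = min(0.269, 0.269) = 0.269
c → (a ∧ a) = min(1, 1 − 0.671 + 0.269) = min(1, 0.598) = 0.598
¬(c → (a ∧ a)) = 1 − 0.598 = 0.402
¬c = 1 − 0.671 = 0.329
¬¬c = 1 − 0.329 = 0.671
¬(c → (a ∧ a)) ∧ ¬¬c = min(0.402, 0.671) = 0.402
¬(¬(c → (a ∧ a)) ∧ ¬¬c) = 1 − 0.402 = 0.598
b ∨ 1 = max(0.635, 1.000) = 1.000
¬(b ∨ 1) = 1 − 1.000 = 0.000
¬(¬(c → (a ∧ a)) ∧ ¬¬c) ∨ ¬(b ∨ 1) = max(0.598, 0.000) = 0.598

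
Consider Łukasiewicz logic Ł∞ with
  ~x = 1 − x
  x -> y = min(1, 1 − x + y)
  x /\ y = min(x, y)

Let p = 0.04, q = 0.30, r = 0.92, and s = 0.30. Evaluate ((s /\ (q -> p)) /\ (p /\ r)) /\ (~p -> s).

0.04

q -> p = min(1, 1 − 0.30 + 0.04) = min(1, 0.74) = 0.74
s /\ (q -> p) = min(0.30, 0.74) = 0.30
p /\ r = min(0.04, 0.92) = 0.04
(s /\ (q -> p)) /\ (p /\ r) = min(0.30, 0.04) = 0.04
~p = 1 − 0.04 = 0.96
~p -> s = min(1, 1 − 0.96 + 0.30) = min(1, 0.34) = 0.34
((s /\ (q -> p)) /\ (p /\ r)) /\ (~p -> s) = min(0.04, 0.34) = 0.04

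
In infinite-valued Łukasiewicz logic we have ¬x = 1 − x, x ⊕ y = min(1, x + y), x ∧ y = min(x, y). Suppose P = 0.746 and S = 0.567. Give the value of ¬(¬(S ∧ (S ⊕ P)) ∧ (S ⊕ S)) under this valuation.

S ⊕ P = min(1, 0.567 + 0.746) = min(1, 1.313) = 1.000
S ∧ (S ⊕ P) = min(0.567, 1.000) = 0.567
¬(S ∧ (S ⊕ P)) = 1 − 0.567 = 0.433
S ⊕ S = min(1, 0.567 + 0.567) = min(1, 1.134) = 1.000
¬(S ∧ (S ⊕ P)) ∧ (S ⊕ S) = min(0.433, 1.000) = 0.433
¬(¬(S ∧ (S ⊕ P)) ∧ (S ⊕ S)) = 1 − 0.433 = 0.567

0.567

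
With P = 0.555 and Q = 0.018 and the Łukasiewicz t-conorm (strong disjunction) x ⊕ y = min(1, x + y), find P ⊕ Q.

P ⊕ Q = min(1, 0.555 + 0.018) = min(1, 0.573) = 0.573
For comparison, the Gödel t-conorm max(x, y) would give 0.555.

0.573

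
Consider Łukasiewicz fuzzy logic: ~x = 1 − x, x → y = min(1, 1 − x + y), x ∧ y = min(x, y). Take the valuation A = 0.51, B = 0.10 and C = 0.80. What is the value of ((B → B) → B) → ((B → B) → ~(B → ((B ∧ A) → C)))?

B → B = min(1, 1 − 0.10 + 0.10) = min(1, 1.00) = 1.00
(B → B) → B = min(1, 1 − 1.00 + 0.10) = min(1, 0.10) = 0.10
B ∧ A = min(0.10, 0.51) = 0.10
(B ∧ A) → C = min(1, 1 − 0.10 + 0.80) = min(1, 1.70) = 1.00
B → ((B ∧ A) → C) = min(1, 1 − 0.10 + 1.00) = min(1, 1.90) = 1.00
~(B → ((B ∧ A) → C)) = 1 − 1.00 = 0.00
(B → B) → ~(B → ((B ∧ A) → C)) = min(1, 1 − 1.00 + 0.00) = min(1, 0.00) = 0.00
((B → B) → B) → ((B → B) → ~(B → ((B ∧ A) → C))) = min(1, 1 − 0.10 + 0.00) = min(1, 0.90) = 0.90

0.90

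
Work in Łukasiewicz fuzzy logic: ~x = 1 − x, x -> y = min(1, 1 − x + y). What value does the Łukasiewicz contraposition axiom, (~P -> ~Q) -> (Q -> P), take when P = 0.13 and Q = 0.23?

1.00

~P = 1 − 0.13 = 0.87
~Q = 1 − 0.23 = 0.77
~P -> ~Q = min(1, 1 − 0.87 + 0.77) = min(1, 0.90) = 0.90
Q -> P = min(1, 1 − 0.23 + 0.13) = min(1, 0.90) = 0.90
(~P -> ~Q) -> (Q -> P) = min(1, 1 − 0.90 + 0.90) = min(1, 1.00) = 1.00
(As expected: an axiom of Ł∞, always 1.)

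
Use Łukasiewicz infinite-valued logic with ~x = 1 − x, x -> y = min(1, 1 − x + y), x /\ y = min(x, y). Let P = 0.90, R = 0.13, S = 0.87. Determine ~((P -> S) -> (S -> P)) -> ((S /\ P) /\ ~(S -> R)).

1.00

P -> S = min(1, 1 − 0.90 + 0.87) = min(1, 0.97) = 0.97
S -> P = min(1, 1 − 0.87 + 0.90) = min(1, 1.03) = 1.00
(P -> S) -> (S -> P) = min(1, 1 − 0.97 + 1.00) = min(1, 1.03) = 1.00
~((P -> S) -> (S -> P)) = 1 − 1.00 = 0.00
S /\ P = min(0.87, 0.90) = 0.87
S -> R = min(1, 1 − 0.87 + 0.13) = min(1, 0.26) = 0.26
~(S -> R) = 1 − 0.26 = 0.74
(S /\ P) /\ ~(S -> R) = min(0.87, 0.74) = 0.74
~((P -> S) -> (S -> P)) -> ((S /\ P) /\ ~(S -> R)) = min(1, 1 − 0.00 + 0.74) = min(1, 1.74) = 1.00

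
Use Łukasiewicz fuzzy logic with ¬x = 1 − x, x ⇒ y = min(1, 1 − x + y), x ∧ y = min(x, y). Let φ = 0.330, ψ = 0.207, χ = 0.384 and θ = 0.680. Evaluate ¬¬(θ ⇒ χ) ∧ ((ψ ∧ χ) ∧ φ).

θ ⇒ χ = min(1, 1 − 0.680 + 0.384) = min(1, 0.704) = 0.704
¬(θ ⇒ χ) = 1 − 0.704 = 0.296
¬¬(θ ⇒ χ) = 1 − 0.296 = 0.704
ψ ∧ χ = min(0.207, 0.384) = 0.207
(ψ ∧ χ) ∧ φ = min(0.207, 0.330) = 0.207
¬¬(θ ⇒ χ) ∧ ((ψ ∧ χ) ∧ φ) = min(0.704, 0.207) = 0.207

0.207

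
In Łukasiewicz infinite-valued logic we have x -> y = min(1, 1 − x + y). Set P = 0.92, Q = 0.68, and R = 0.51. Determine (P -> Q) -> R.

0.75

P -> Q = min(1, 1 − 0.92 + 0.68) = min(1, 0.76) = 0.76
(P -> Q) -> R = min(1, 1 − 0.76 + 0.51) = min(1, 0.75) = 0.75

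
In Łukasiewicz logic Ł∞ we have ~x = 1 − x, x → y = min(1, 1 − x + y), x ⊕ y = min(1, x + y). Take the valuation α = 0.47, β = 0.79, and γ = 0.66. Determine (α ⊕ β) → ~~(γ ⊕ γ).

1.00

α ⊕ β = min(1, 0.47 + 0.79) = min(1, 1.26) = 1.00
γ ⊕ γ = min(1, 0.66 + 0.66) = min(1, 1.32) = 1.00
~(γ ⊕ γ) = 1 − 1.00 = 0.00
~~(γ ⊕ γ) = 1 − 0.00 = 1.00
(α ⊕ β) → ~~(γ ⊕ γ) = min(1, 1 − 1.00 + 1.00) = min(1, 1.00) = 1.00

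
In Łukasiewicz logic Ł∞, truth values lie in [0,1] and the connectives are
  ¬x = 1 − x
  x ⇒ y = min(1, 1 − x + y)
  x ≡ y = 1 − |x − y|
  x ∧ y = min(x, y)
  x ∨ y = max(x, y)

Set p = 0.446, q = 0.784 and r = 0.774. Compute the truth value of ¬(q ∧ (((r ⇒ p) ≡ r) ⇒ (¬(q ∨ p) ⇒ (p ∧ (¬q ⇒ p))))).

r ⇒ p = min(1, 1 − 0.774 + 0.446) = min(1, 0.672) = 0.672
(r ⇒ p) ≡ r = 1 − |0.672 − 0.774| = 1 − 0.102 = 0.898
q ∨ p = max(0.784, 0.446) = 0.784
¬(q ∨ p) = 1 − 0.784 = 0.216
¬q = 1 − 0.784 = 0.216
¬q ⇒ p = min(1, 1 − 0.216 + 0.446) = min(1, 1.230) = 1.000
p ∧ (¬q ⇒ p) = min(0.446, 1.000) = 0.446
¬(q ∨ p) ⇒ (p ∧ (¬q ⇒ p)) = min(1, 1 − 0.216 + 0.446) = min(1, 1.230) = 1.000
((r ⇒ p) ≡ r) ⇒ (¬(q ∨ p) ⇒ (p ∧ (¬q ⇒ p))) = min(1, 1 − 0.898 + 1.000) = min(1, 1.102) = 1.000
q ∧ (((r ⇒ p) ≡ r) ⇒ (¬(q ∨ p) ⇒ (p ∧ (¬q ⇒ p)))) = min(0.784, 1.000) = 0.784
¬(q ∧ (((r ⇒ p) ≡ r) ⇒ (¬(q ∨ p) ⇒ (p ∧ (¬q ⇒ p))))) = 1 − 0.784 = 0.216

0.216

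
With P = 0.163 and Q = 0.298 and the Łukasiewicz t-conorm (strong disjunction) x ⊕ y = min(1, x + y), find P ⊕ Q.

P ⊕ Q = min(1, 0.163 + 0.298) = min(1, 0.461) = 0.461
For comparison, the Gödel t-conorm max(x, y) would give 0.298.

0.461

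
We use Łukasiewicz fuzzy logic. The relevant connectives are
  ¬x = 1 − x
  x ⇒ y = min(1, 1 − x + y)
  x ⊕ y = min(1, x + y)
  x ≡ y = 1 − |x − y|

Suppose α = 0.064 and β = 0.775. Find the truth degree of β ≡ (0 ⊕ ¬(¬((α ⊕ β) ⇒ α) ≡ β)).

0.225

α ⊕ β = min(1, 0.064 + 0.775) = min(1, 0.839) = 0.839
(α ⊕ β) ⇒ α = min(1, 1 − 0.839 + 0.064) = min(1, 0.225) = 0.225
¬((α ⊕ β) ⇒ α) = 1 − 0.225 = 0.775
¬((α ⊕ β) ⇒ α) ≡ β = 1 − |0.775 − 0.775| = 1 − 0.000 = 1.000
¬(¬((α ⊕ β) ⇒ α) ≡ β) = 1 − 1.000 = 0.000
0 ⊕ ¬(¬((α ⊕ β) ⇒ α) ≡ β) = min(1, 0.000 + 0.000) = min(1, 0.000) = 0.000
β ≡ (0 ⊕ ¬(¬((α ⊕ β) ⇒ α) ≡ β)) = 1 − |0.775 − 0.000| = 1 − 0.775 = 0.225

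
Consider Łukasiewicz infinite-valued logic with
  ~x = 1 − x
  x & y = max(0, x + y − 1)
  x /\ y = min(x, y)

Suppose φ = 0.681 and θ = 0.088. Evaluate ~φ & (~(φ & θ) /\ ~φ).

~φ = 1 − 0.681 = 0.319
φ & θ = max(0, 0.681 + 0.088 − 1) = max(0, -0.231) = 0.000
~(φ & θ) = 1 − 0.000 = 1.000
~(φ & θ) /\ ~φ = min(1.000, 0.319) = 0.319
~φ & (~(φ & θ) /\ ~φ) = max(0, 0.319 + 0.319 − 1) = max(0, -0.362) = 0.000

0.000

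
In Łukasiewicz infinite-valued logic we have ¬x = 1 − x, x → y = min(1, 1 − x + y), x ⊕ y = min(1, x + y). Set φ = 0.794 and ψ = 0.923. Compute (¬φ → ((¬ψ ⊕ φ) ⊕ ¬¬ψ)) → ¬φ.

¬φ = 1 − 0.794 = 0.206
¬ψ = 1 − 0.923 = 0.077
¬ψ ⊕ φ = min(1, 0.077 + 0.794) = min(1, 0.871) = 0.871
¬¬ψ = 1 − 0.077 = 0.923
(¬ψ ⊕ φ) ⊕ ¬¬ψ = min(1, 0.871 + 0.923) = min(1, 1.794) = 1.000
¬φ → ((¬ψ ⊕ φ) ⊕ ¬¬ψ) = min(1, 1 − 0.206 + 1.000) = min(1, 1.794) = 1.000
(¬φ → ((¬ψ ⊕ φ) ⊕ ¬¬ψ)) → ¬φ = min(1, 1 − 1.000 + 0.206) = min(1, 0.206) = 0.206

0.206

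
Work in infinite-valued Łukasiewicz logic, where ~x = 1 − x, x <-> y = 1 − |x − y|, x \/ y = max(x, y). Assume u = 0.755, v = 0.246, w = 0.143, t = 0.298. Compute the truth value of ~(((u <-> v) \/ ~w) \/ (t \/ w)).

0.143

u <-> v = 1 − |0.755 − 0.246| = 1 − 0.509 = 0.491
~w = 1 − 0.143 = 0.857
(u <-> v) \/ ~w = max(0.491, 0.857) = 0.857
t \/ w = max(0.298, 0.143) = 0.298
((u <-> v) \/ ~w) \/ (t \/ w) = max(0.857, 0.298) = 0.857
~(((u <-> v) \/ ~w) \/ (t \/ w)) = 1 − 0.857 = 0.143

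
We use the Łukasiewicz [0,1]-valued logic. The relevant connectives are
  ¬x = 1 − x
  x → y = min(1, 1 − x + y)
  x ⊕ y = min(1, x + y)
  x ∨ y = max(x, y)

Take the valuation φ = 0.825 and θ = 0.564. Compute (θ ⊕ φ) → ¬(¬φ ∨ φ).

0.175

θ ⊕ φ = min(1, 0.564 + 0.825) = min(1, 1.389) = 1.000
¬φ = 1 − 0.825 = 0.175
¬φ ∨ φ = max(0.175, 0.825) = 0.825
¬(¬φ ∨ φ) = 1 − 0.825 = 0.175
(θ ⊕ φ) → ¬(¬φ ∨ φ) = min(1, 1 − 1.000 + 0.175) = min(1, 0.175) = 0.175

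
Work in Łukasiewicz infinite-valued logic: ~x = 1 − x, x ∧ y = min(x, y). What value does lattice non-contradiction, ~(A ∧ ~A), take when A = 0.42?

~A = 1 − 0.42 = 0.58
A ∧ ~A = min(0.42, 0.58) = 0.42
~(A ∧ ~A) = 1 − 0.42 = 0.58
(The value 0.58 < 1 shows this instance is not satisfied; not a Ł∞-tautology — its value is 1 − min(a, 1−a).)

0.58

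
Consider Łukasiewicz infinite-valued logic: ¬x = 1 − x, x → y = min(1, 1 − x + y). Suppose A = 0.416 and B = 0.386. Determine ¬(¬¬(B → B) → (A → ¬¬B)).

0.030

B → B = min(1, 1 − 0.386 + 0.386) = min(1, 1.000) = 1.000
¬(B → B) = 1 − 1.000 = 0.000
¬¬(B → B) = 1 − 0.000 = 1.000
¬B = 1 − 0.386 = 0.614
¬¬B = 1 − 0.614 = 0.386
A → ¬¬B = min(1, 1 − 0.416 + 0.386) = min(1, 0.970) = 0.970
¬¬(B → B) → (A → ¬¬B) = min(1, 1 − 1.000 + 0.970) = min(1, 0.970) = 0.970
¬(¬¬(B → B) → (A → ¬¬B)) = 1 − 0.970 = 0.030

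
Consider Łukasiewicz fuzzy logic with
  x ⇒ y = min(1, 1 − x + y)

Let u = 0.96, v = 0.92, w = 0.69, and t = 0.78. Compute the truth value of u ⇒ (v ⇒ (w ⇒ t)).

1.00

w ⇒ t = min(1, 1 − 0.69 + 0.78) = min(1, 1.09) = 1.00
v ⇒ (w ⇒ t) = min(1, 1 − 0.92 + 1.00) = min(1, 1.08) = 1.00
u ⇒ (v ⇒ (w ⇒ t)) = min(1, 1 − 0.96 + 1.00) = min(1, 1.04) = 1.00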